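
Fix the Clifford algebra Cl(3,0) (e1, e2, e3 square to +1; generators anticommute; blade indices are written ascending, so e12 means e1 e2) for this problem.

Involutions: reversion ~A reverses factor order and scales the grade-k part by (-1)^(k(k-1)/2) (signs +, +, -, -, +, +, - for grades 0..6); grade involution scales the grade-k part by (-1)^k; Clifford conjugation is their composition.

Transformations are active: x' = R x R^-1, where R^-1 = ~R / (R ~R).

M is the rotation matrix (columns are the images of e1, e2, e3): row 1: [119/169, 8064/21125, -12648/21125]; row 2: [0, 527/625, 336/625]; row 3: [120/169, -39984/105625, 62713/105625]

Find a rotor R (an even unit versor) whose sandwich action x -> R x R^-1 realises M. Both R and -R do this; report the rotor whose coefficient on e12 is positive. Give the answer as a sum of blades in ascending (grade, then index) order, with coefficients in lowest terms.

Method: write R = a + b12*e12 + b13*e13 + b23*e23 with a^2 + b12^2 + b13^2 + b23^2 = 1 (so R^-1 = ~R). Expanding the columns R e_j ~R gives tr M = 4a^2 - 1 and, from the antisymmetric part, M21 - M12 = -4a*b12, M13 - M31 = 4a*b13, M32 - M23 = -4a*b23.
Here tr M = 226151/105625, so a^2 = (1 + tr M)/4 = 82944/105625 and a = ±288/325. Taking a = 288/325: M21 - M12 = -8064/21125, M13 - M31 = -27648/21125, M32 - M23 = -96768/105625, giving b12 = 7/65, b13 = -24/65, b23 = 84/325, i.e. R = 288/325 + 7/65*e12 - 24/65*e13 + 84/325*e23.
Its e12 coefficient is already positive.
Answer: 288/325 + 7/65*e12 - 24/65*e13 + 84/325*e23. Note: both R and -R realise this M (trace 226151/105625); the covering map identifies them, and the e12-coefficient sign is the tie-breaker.


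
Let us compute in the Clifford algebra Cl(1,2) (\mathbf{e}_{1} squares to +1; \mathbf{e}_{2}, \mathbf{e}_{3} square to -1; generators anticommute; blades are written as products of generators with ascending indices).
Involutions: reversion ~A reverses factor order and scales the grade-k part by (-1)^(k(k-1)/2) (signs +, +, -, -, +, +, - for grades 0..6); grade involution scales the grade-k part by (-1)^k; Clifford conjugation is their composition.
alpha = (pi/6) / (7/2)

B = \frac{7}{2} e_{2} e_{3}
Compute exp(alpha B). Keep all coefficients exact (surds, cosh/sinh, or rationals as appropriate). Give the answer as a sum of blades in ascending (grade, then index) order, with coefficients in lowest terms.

B^2 = (\frac{7}{2})^2*(e_{2} e_{3})^2 = \frac{49}{4}*(-1) = -\frac{49}{4} (a basis 2-blade squares to minus the product of its generators' squares).
B^2 = -\frac{49}{4} — since the square is negative, the closed form is circular: l = \frac{7}{2}, alpha*l = \frac{\pi}{6}, so exp(alpha B) = cos(\frac{\pi}{6}) + (sin(\frac{\pi}{6})/(\frac{7}{2}))*B = \frac{\sqrt{3}}{2} + (\frac{1}{7})*B.
Answer: \frac{\sqrt{3}}{2} + \frac{1}{2} e_{2} e_{3}


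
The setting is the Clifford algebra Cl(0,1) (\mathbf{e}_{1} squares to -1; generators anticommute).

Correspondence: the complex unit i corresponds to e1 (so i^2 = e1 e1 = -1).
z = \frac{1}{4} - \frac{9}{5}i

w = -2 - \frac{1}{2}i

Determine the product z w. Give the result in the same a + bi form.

In blades: z = \frac{1}{4} - \frac{9}{5} e_{1}, w = -2 - \frac{1}{2} e_{1}.
Distribute z over w term by term (generator squares from the signature, products reordered to ascending indices): (\frac{1}{4})*w = -\frac{1}{2} - \frac{1}{8} e_{1}; (-\frac{9}{5} e_{1})*w = -\frac{9}{10} + \frac{18}{5} e_{1}.
Sum: -\frac{7}{5} + \frac{139}{40} e_{1}; translating back through the correspondence:
Answer: -\frac{7}{5} + \frac{139}{40}i


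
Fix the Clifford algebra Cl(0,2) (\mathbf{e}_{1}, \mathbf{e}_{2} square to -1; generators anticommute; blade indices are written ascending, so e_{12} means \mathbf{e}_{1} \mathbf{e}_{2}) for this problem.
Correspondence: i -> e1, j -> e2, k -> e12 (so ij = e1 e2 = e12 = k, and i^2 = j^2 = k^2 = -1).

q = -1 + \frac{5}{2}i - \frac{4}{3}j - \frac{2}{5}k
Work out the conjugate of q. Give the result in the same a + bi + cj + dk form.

In blades: q = -1 + \frac{5}{2} e_{1} - \frac{4}{3} e_{2} - \frac{2}{5} e_{12}.
Conjugation here is Clifford conjugation: the scalar is fixed and the grade-1 and grade-2 blades all flip sign, giving -1 - \frac{5}{2} e_{1} + \frac{4}{3} e_{2} + \frac{2}{5} e_{12}; translating back:
Answer: -1 - \frac{5}{2}i + \frac{4}{3}j + \frac{2}{5}k


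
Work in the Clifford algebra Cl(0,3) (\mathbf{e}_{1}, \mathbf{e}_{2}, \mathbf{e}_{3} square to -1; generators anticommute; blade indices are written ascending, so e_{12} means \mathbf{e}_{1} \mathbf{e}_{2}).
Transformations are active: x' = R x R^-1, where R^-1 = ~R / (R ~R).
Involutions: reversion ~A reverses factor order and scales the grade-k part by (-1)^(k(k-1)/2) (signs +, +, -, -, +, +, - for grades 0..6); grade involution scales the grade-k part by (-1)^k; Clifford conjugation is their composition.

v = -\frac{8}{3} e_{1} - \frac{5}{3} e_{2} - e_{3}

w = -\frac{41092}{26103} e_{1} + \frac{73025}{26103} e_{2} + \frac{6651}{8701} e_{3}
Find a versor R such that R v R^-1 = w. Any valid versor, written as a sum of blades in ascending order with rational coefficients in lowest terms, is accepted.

Take R = v + w = -\frac{36900}{8701} e_{1} + \frac{9840}{8701} e_{2} - \frac{2050}{8701} e_{3}. Because q(v) = q(w) = -\frac{98}{9}, conjugation by R sends v exactly to w.
Answer: -\frac{36900}{8701} e_{1} + \frac{9840}{8701} e_{2} - \frac{2050}{8701} e_{3}


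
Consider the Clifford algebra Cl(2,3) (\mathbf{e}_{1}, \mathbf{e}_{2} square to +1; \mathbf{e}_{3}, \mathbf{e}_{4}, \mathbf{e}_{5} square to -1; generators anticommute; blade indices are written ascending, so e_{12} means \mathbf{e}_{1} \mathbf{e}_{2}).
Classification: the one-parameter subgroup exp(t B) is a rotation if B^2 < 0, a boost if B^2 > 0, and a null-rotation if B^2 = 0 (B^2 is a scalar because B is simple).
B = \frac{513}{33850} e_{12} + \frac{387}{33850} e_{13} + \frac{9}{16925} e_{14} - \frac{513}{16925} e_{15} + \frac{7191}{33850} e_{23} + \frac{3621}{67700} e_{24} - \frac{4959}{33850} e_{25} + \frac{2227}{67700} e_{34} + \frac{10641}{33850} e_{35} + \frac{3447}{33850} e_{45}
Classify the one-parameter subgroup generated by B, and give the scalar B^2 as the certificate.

B^2 term by term: the squares give (\frac{513}{33850})^2*(e_{12})^2 + (\frac{387}{33850})^2*(e_{13})^2 + (\frac{9}{16925})^2*(e_{14})^2 + (-\frac{513}{16925})^2*(e_{15})^2 + (\frac{7191}{33850})^2*(e_{23})^2 + (\frac{3621}{67700})^2*(e_{24})^2 + (-\frac{4959}{33850})^2*(e_{25})^2 + (\frac{2227}{67700})^2*(e_{34})^2 + (\frac{10641}{33850})^2*(e_{35})^2 + (\frac{3447}{33850})^2*(e_{45})^2 = \frac{263169}{1145822500}*(-1) + \frac{149769}{1145822500}*(+1) + \frac{81}{286455625}*(+1) + \frac{263169}{286455625}*(+1) + \frac{51710481}{1145822500}*(+1) + \frac{13111641}{4583290000}*(+1) + \frac{24591681}{1145822500}*(+1) + \frac{4959529}{4583290000}*(-1) + \frac{113230881}{1145822500}*(-1) + \frac{11881809}{1145822500}*(-1) = -\frac{1}{25} (each basis 2-blade squares to minus the product of its generators' squares); cross terms between blades sharing an index anticommute and cancel; the commuting (index-disjoint) pairs give grade-4 terms 2*c*c'*(blade product), which cancel blade by blade — e_{1234}: \frac{1142451}{1145822500} - \frac{1401327}{1145822500} + \frac{64719}{286455625} = 0; e_{1235}: \frac{5458833}{572911250} + \frac{1919133}{572911250} - \frac{3688983}{286455625} = 0; e_{1245}: \frac{1768311}{572911250} + \frac{44631}{286455625} - \frac{1857573}{572911250} = 0; e_{1345}: \frac{1333989}{572911250} - \frac{95769}{286455625} - \frac{1142451}{572911250} = 0; e_{2345}: \frac{24787377}{572911250} - \frac{38531061}{1145822500} - \frac{11043693}{1145822500} = 0 — confirming B is simple. So B^2 = -\frac{1}{25}.
Answer: rotation, certificate B^2 = -\frac{1}{25}. Note: conjugating B changes its blade decomposition but never the scalar B^2 = -\frac{1}{25}, whose sign settles the classification.


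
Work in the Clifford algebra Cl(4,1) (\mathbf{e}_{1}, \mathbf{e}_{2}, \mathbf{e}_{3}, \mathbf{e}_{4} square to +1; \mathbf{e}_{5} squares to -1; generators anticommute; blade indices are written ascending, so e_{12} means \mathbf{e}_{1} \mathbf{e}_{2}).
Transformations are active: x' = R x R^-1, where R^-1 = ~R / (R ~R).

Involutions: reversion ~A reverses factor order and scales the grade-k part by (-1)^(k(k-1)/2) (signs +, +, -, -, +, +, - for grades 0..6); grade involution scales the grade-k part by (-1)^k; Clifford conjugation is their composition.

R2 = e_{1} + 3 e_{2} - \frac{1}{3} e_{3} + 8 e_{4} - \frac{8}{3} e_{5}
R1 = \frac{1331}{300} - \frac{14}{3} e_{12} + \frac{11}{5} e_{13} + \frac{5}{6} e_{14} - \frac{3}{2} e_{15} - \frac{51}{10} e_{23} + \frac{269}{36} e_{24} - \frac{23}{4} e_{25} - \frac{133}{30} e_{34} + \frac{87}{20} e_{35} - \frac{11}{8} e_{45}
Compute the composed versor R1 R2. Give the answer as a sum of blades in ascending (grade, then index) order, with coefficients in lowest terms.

Distribute over the terms of R2 (each basis-blade product reordered to ascending indices, repeated generators contracted through their squares):
R1 (e_{1}) = \frac{1331}{300} e_{1} + \frac{14}{3} e_{2} - \frac{11}{5} e_{3} - \frac{5}{6} e_{4} + \frac{3}{2} e_{5} - \frac{51}{10} e_{123} + \frac{269}{36} e_{124} - \frac{23}{4} e_{125} - \frac{133}{30} e_{134} + \frac{87}{20} e_{135} - \frac{11}{8} e_{145}
R1 (3 e_{2}) = -14 e_{1} + \frac{1331}{100} e_{2} + \frac{153}{10} e_{3} - \frac{269}{12} e_{4} + \frac{69}{4} e_{5} - \frac{33}{5} e_{123} - \frac{5}{2} e_{124} + \frac{9}{2} e_{125} - \frac{133}{10} e_{234} + \frac{261}{20} e_{235} - \frac{33}{8} e_{245}
R1 (-\frac{1}{3} e_{3}) = -\frac{11}{15} e_{1} + \frac{17}{10} e_{2} - \frac{1331}{900} e_{3} - \frac{133}{90} e_{4} + \frac{29}{20} e_{5} + \frac{14}{9} e_{123} + \frac{5}{18} e_{134} - \frac{1}{2} e_{135} + \frac{269}{108} e_{234} - \frac{23}{12} e_{235} + \frac{11}{24} e_{345}
R1 (8 e_{4}) = \frac{20}{3} e_{1} + \frac{538}{9} e_{2} - \frac{532}{15} e_{3} + \frac{2662}{75} e_{4} + 11 e_{5} - \frac{112}{3} e_{124} + \frac{88}{5} e_{134} + 12 e_{145} - \frac{204}{5} e_{234} + 46 e_{245} - \frac{174}{5} e_{345}
R1 (-\frac{8}{3} e_{5}) = -4 e_{1} - \frac{46}{3} e_{2} + \frac{58}{5} e_{3} - \frac{11}{3} e_{4} - \frac{2662}{225} e_{5} + \frac{112}{9} e_{125} - \frac{88}{15} e_{135} - \frac{20}{9} e_{145} + \frac{68}{5} e_{235} - \frac{538}{27} e_{245} + \frac{532}{45} e_{345}
Summing the partial products and collecting blades:
Answer: -\frac{763}{100} e_{1} + \frac{57709}{900} e_{2} - \frac{11021}{900} e_{3} + \frac{6389}{900} e_{4} + \frac{4358}{225} e_{5} - \frac{913}{90} e_{123} - \frac{1165}{36} e_{124} + \frac{403}{36} e_{125} + \frac{121}{9} e_{134} - \frac{121}{60} e_{135} + \frac{605}{72} e_{145} - \frac{27869}{540} e_{234} + \frac{371}{15} e_{235} + \frac{4741}{216} e_{245} - \frac{8107}{360} e_{345}


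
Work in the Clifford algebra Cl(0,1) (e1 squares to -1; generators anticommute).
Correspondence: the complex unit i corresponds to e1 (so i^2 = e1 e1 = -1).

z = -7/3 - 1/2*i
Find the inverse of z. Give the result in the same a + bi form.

In blades: z = -7/3 - 1/2*e1.
With qbar = -7/3 + 1/2*e1 (scalar fixed, mapped units negated), z qbar = 205/36 (the sum of squared coefficients), so z^-1 = qbar / (205/36) = -84/205 + 18/205*e1; translating back:
Answer: -84/205 + 18/205*i


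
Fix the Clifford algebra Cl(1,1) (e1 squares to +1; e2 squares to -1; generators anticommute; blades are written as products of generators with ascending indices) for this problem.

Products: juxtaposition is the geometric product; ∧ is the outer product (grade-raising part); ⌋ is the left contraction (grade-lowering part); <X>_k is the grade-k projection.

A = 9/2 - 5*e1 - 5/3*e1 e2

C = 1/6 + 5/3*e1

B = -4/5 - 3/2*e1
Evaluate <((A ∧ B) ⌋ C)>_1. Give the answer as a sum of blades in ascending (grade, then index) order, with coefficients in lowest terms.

step 1: -18/5 - 11/4*e1 + 4/3*e1 e2
step 2: -311/60 - 6*e1
step 3: -6*e1
Answer: -6*e1


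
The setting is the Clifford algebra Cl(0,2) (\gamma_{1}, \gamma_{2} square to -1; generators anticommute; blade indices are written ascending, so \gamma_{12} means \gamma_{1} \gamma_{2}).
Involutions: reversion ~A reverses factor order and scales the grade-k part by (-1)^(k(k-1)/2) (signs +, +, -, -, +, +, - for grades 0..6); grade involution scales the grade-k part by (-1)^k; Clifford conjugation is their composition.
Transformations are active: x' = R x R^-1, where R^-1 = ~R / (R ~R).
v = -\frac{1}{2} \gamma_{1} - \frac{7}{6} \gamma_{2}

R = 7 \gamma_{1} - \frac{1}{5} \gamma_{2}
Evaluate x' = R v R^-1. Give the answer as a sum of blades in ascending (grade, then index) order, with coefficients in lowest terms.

~R = 7 \gamma_{1} - \frac{1}{5} \gamma_{2}, and R ~R = -\frac{1226}{25}, so R^-1 = ~R / (-\frac{1226}{25}).
R v = \frac{49}{15} - \frac{124}{15} \gamma_{12}
Answer: -\frac{1591}{3678} \gamma_{1} + \frac{1463}{1226} \gamma_{2}


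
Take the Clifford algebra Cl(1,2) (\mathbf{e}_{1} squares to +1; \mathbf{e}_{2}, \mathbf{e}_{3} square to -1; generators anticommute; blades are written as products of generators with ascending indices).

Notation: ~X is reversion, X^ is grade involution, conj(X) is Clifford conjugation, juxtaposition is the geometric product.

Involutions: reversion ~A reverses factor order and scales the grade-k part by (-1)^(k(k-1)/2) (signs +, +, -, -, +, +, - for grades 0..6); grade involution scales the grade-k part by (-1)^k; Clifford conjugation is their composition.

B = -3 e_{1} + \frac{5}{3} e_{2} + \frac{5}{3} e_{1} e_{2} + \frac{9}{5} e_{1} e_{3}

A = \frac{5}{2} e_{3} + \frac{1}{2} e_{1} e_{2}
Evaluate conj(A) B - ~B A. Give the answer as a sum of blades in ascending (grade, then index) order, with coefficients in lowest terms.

first term: -\frac{5}{6} - \frac{11}{3} e_{1} - \frac{3}{2} e_{2} - \frac{15}{2} e_{1} e_{3} + \frac{76}{15} e_{2} e_{3} - \frac{25}{6} e_{1} e_{2} e_{3}
second term: -\frac{5}{6} + \frac{16}{3} e_{1} - \frac{3}{2} e_{2} - \frac{15}{2} e_{1} e_{3} + \frac{49}{15} e_{2} e_{3} - \frac{25}{6} e_{1} e_{2} e_{3}
Answer: -9 e_{1} + \frac{9}{5} e_{2} e_{3}


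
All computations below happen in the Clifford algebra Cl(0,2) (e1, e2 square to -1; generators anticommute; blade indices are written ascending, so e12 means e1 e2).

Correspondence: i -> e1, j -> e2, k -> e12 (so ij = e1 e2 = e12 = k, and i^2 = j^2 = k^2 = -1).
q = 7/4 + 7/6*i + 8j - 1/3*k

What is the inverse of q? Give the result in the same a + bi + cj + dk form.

In blades: q = 7/4 + 7/6*e1 + 8*e2 - 1/3*e12.
With qbar = 7/4 - 7/6*e1 - 8*e2 + 1/3*e12 (scalar fixed, mapped units negated), q qbar = 9869/144 (the sum of squared coefficients), so q^-1 = qbar / (9869/144) = 252/9869 - 168/9869*e1 - 1152/9869*e2 + 48/9869*e12; translating back:
Answer: 252/9869 - 168/9869*i - 1152/9869*j + 48/9869*k


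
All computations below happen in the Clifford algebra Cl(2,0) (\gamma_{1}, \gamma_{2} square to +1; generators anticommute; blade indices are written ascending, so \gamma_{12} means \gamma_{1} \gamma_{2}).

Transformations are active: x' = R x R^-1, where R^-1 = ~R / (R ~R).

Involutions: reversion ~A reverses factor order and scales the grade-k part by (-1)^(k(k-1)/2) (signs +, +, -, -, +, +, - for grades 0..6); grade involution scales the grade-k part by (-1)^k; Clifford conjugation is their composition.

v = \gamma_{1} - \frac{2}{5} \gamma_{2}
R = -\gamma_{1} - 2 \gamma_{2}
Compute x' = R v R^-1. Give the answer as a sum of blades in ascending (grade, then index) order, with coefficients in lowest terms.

~R = -\gamma_{1} - 2 \gamma_{2}, and R ~R = 5, so R^-1 = ~R / (5).
R v = -\frac{1}{5} + \frac{12}{5} \gamma_{12}
Answer: -\frac{23}{25} \gamma_{1} + \frac{14}{25} \gamma_{2}


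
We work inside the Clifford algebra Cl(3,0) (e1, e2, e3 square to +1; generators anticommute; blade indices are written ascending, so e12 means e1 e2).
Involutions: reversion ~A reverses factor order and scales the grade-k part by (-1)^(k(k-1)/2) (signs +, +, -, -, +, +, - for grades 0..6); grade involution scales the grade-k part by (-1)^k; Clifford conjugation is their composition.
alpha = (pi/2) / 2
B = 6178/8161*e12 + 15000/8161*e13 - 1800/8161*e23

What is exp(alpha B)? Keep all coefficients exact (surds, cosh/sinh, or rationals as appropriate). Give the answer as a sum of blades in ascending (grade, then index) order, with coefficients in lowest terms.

B^2 term by term: the squares give (6178/8161)^2*(e12)^2 + (15000/8161)^2*(e13)^2 + (-1800/8161)^2*(e23)^2 = 38167684/66601921*(-1) + 225000000/66601921*(-1) + 3240000/66601921*(-1) = -4 (each basis 2-blade squares to minus the product of its generators' squares); cross terms between blades sharing an index anticommute and cancel. So B^2 = -4.
B^2 = -4 — the negative square puts this in the circular regime; l = 2, alpha*l = pi/2, so exp(alpha B) = cos(pi/2) + (sin(pi/2)/2)*B = 0 + (1/2)*B.
Answer: 3089/8161*e12 + 7500/8161*e13 - 900/8161*e23


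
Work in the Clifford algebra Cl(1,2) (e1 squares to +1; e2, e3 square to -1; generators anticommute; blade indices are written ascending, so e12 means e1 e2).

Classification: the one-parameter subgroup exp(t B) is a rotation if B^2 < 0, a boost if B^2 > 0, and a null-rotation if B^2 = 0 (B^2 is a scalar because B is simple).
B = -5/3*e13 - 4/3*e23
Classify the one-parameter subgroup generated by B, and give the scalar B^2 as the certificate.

B^2 term by term: the squares give (-5/3)^2*(e13)^2 + (-4/3)^2*(e23)^2 = 25/9*(+1) + 16/9*(-1) = 1 (each basis 2-blade squares to minus the product of its generators' squares); cross terms between blades sharing an index anticommute and cancel. So B^2 = 1.
Answer: boost, certificate B^2 = 1. B^2 = 1 is basis-independent, so its sign is the whole story.


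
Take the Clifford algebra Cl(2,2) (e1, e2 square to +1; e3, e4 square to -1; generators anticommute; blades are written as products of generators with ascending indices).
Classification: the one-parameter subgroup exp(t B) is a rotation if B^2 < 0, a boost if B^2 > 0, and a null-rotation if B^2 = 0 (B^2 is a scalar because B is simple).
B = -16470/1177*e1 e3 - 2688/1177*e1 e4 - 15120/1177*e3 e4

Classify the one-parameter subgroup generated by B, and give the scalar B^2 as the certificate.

B^2 term by term: the squares give (-16470/1177)^2*(e1 e3)^2 + (-2688/1177)^2*(e1 e4)^2 + (-15120/1177)^2*(e3 e4)^2 = 271260900/1385329*(+1) + 7225344/1385329*(+1) + 228614400/1385329*(-1) = 36 (each basis 2-blade squares to minus the product of its generators' squares); cross terms between blades sharing an index anticommute and cancel. So B^2 = 36.
Answer: boost, certificate B^2 = 36. One invariant decides it: the square 36 survives every conjugation, and its sign is exactly the classification.


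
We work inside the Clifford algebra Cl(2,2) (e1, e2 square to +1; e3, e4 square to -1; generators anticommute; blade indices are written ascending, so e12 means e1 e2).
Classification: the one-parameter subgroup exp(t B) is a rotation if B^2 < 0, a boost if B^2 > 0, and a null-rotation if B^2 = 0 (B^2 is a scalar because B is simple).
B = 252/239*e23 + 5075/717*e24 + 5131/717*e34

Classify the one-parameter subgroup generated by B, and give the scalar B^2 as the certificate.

B^2 term by term: the squares give (252/239)^2*(e23)^2 + (5075/717)^2*(e24)^2 + (5131/717)^2*(e34)^2 = 63504/57121*(+1) + 25755625/514089*(+1) + 26327161/514089*(-1) = 0 (each basis 2-blade squares to minus the product of its generators' squares); cross terms between blades sharing an index anticommute and cancel. So B^2 = 0.
Answer: null-rotation, certificate B^2 = 0. The class reads off the invariant scalar 0 directly.


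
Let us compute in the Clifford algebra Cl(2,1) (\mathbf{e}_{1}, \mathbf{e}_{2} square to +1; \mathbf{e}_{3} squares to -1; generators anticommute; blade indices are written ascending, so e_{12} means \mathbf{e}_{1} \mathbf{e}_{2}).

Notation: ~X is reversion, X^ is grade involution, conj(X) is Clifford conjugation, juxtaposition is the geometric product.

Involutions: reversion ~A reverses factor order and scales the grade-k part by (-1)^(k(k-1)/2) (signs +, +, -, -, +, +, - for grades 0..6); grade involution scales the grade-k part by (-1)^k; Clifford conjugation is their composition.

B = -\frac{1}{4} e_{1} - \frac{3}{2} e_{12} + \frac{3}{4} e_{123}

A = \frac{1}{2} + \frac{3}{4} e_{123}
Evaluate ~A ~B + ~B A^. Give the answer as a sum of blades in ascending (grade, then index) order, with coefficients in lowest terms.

first term: \frac{9}{16} - \frac{1}{8} e_{1} + \frac{9}{8} e_{3} + \frac{3}{4} e_{12} + \frac{3}{16} e_{23} - \frac{3}{8} e_{123}
second term: \frac{9}{16} - \frac{1}{8} e_{1} + \frac{9}{8} e_{3} + \frac{3}{4} e_{12} + \frac{3}{16} e_{23} - \frac{3}{8} e_{123}
Answer: \frac{9}{8} - \frac{1}{4} e_{1} + \frac{9}{4} e_{3} + \frac{3}{2} e_{12} + \frac{3}{8} e_{23} - \frac{3}{4} e_{123}


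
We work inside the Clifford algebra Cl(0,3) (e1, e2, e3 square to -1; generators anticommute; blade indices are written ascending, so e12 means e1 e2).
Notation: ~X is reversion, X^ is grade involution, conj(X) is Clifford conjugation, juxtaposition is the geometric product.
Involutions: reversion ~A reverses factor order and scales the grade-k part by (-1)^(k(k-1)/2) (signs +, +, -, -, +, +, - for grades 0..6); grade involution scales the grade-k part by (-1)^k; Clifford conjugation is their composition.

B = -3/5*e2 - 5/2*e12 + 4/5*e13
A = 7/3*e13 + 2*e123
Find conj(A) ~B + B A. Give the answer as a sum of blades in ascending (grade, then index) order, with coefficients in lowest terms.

first term: -28/15 - 8/5*e2 - 5*e3 - 6/5*e13 + 35/6*e23 - 7/5*e123
second term: -28/15 + 8/5*e2 + 5*e3 - 6/5*e13 - 35/6*e23 + 7/5*e123
Answer: -56/15 - 12/5*e13


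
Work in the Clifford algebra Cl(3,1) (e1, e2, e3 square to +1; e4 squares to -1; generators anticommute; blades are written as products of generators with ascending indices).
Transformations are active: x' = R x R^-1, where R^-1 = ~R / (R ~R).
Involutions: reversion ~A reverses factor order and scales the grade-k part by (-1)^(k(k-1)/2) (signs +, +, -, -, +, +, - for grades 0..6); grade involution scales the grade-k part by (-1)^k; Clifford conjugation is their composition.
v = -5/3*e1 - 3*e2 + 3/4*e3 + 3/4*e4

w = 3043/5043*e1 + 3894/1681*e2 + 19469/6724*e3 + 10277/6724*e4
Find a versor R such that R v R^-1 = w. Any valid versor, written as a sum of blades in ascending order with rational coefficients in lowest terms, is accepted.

A norm check does it: q(v) = q(w) = 106/9, hence R = v + w = -5362/5043*e1 - 1149/1681*e2 + 6128/1681*e3 + 3830/1681*e4 realises the map — parallel part kept, (v - w)/2 negated, v carried to w.
Answer: -5362/5043*e1 - 1149/1681*e2 + 6128/1681*e3 + 3830/1681*e4


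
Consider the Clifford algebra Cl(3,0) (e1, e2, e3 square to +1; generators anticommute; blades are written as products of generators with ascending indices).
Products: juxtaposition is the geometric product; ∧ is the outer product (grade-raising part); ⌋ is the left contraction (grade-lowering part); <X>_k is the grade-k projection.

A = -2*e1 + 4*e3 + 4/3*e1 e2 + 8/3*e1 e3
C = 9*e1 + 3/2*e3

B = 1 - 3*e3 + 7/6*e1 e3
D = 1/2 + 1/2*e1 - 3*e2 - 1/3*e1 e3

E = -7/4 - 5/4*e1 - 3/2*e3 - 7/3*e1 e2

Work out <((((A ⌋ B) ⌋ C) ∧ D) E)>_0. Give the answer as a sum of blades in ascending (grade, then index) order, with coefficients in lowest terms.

step 1: -136/9 - 14/3*e1 - 7/3*e3
step 2: -91/2 - 136*e1 - 68/3*e3
step 3: -91/4 - 363/4*e1 + 273/2*e2 - 34/3*e3 + 408*e1 e2 + 53/2*e1 e3 - 68*e2 e3
step 4: 4489/4 + 466*e1 + 4679/8*e2 + 1045/12*e3 - 11767/24*e1 e2 - 997/12*e1 e3 - 1771/12*e2 e3 - 4505/9*e1 e2 e3
step 5: 4489/4
Answer: 4489/4


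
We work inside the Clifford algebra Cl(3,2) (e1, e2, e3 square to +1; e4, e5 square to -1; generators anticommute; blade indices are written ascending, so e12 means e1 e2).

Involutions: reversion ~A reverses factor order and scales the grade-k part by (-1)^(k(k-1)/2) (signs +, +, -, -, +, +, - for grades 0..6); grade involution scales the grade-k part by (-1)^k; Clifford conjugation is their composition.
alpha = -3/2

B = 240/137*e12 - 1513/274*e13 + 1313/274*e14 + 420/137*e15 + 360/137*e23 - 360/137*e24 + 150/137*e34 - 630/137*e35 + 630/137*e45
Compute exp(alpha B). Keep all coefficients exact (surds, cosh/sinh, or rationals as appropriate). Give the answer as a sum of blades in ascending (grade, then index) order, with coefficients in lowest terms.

B^2 term by term: the squares give (240/137)^2*(e12)^2 + (-1513/274)^2*(e13)^2 + (1313/274)^2*(e14)^2 + (420/137)^2*(e15)^2 + (360/137)^2*(e23)^2 + (-360/137)^2*(e24)^2 + (150/137)^2*(e34)^2 + (-630/137)^2*(e35)^2 + (630/137)^2*(e45)^2 = 57600/18769*(-1) + 2289169/75076*(-1) + 1723969/75076*(+1) + 176400/18769*(+1) + 129600/18769*(-1) + 129600/18769*(+1) + 22500/18769*(+1) + 396900/18769*(+1) + 396900/18769*(-1) = 0 (each basis 2-blade squares to minus the product of its generators' squares); cross terms between blades sharing an index anticommute and cancel; the commuting (index-disjoint) pairs give grade-4 terms 2*c*c'*(blade product), which cancel blade by blade — e1234: 72000/18769 - 544680/18769 + 472680/18769 = 0; e1235: -302400/18769 + 302400/18769 = 0; e1245: 302400/18769 - 302400/18769 = 0; e1345: -953190/18769 + 827190/18769 + 126000/18769 = 0; e2345: 453600/18769 - 453600/18769 = 0 — confirming B is simple. So B^2 = 0.
B^2 = 0, so the series closes: exp(alpha B) = 1 + alpha B (parabolic case).
Answer: 1 - 360/137*e12 + 4539/548*e13 - 3939/548*e14 - 630/137*e15 - 540/137*e23 + 540/137*e24 - 225/137*e34 + 945/137*e35 - 945/137*e45


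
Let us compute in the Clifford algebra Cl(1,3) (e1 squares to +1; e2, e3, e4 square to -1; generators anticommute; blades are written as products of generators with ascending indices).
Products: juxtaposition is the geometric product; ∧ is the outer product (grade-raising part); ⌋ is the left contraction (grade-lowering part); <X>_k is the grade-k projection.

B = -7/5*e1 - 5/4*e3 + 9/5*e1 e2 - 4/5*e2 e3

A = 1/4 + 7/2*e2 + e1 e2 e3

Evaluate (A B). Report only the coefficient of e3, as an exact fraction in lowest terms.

step 1: 27/4*e1 + 343/80*e3 + 33/5*e1 e2 - 239/40*e2 e3
Answer: 343/80


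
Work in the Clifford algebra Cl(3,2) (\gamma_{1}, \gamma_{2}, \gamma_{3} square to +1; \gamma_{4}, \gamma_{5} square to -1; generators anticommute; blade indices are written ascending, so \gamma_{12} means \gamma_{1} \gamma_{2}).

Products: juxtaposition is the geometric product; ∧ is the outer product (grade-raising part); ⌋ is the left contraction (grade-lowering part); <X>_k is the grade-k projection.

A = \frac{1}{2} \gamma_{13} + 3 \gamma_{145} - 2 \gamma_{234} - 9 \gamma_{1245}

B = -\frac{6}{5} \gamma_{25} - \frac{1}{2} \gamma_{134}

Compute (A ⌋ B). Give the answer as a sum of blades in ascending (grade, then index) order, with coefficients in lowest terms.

step 1: \frac{1}{4} \gamma_{4}
Answer: \frac{1}{4} \gamma_{4}


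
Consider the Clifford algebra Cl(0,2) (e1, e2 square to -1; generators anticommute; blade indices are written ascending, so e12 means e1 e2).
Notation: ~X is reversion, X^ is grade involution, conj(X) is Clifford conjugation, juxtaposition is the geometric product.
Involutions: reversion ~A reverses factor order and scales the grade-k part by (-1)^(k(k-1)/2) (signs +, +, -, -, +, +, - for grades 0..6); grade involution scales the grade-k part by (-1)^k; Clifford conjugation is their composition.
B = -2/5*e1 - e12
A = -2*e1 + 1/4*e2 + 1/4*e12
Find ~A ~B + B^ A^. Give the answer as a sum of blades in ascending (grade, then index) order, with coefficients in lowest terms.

first term: -11/20 + 1/4*e1 + 21/10*e2 + 1/10*e12
second term: -11/20 - 1/4*e1 - 21/10*e2 - 1/10*e12
Answer: -11/10


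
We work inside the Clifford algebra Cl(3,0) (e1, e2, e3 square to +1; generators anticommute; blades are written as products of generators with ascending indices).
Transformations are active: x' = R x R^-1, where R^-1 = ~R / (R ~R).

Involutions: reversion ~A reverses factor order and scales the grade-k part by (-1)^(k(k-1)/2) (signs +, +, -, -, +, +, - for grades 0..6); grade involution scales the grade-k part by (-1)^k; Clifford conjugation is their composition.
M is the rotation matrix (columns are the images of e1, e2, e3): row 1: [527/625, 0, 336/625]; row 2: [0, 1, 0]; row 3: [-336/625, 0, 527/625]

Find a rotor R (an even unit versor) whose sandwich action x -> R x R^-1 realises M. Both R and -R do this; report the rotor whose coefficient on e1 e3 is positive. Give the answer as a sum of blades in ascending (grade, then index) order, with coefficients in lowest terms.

Method: write R = a + b12*e1 e2 + b13*e1 e3 + b23*e2 e3 with a^2 + b12^2 + b13^2 + b23^2 = 1 (so R^-1 = ~R). Expanding the columns R e_j ~R gives tr M = 4a^2 - 1 and, from the antisymmetric part, M21 - M12 = -4a*b12, M13 - M31 = 4a*b13, M32 - M23 = -4a*b23.
Here tr M = 1679/625, so a^2 = (1 + tr M)/4 = 576/625 and a = ±24/25. Taking a = 24/25: M21 - M12 = 0, M13 - M31 = 672/625, M32 - M23 = 0, giving b12 = 0, b13 = 7/25, b23 = 0, i.e. R = 24/25 + 7/25*e1 e3.
Its e1 e3 coefficient is already positive.
Answer: 24/25 + 7/25*e1 e3. Recall the cover is two-to-one: with M of trace 1679/625, both preimages act alike, and the stated e1 e3 sign chooses the sheet.


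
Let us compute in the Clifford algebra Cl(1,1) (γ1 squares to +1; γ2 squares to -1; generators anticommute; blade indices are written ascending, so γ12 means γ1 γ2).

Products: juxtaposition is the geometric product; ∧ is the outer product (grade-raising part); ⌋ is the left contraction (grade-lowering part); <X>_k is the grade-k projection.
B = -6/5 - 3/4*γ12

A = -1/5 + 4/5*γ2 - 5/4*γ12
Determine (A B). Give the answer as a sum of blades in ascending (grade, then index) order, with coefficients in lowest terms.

step 1: 471/400 - 3/5*γ1 - 24/25*γ2 + 33/20*γ12
Answer: 471/400 - 3/5*γ1 - 24/25*γ2 + 33/20*γ12


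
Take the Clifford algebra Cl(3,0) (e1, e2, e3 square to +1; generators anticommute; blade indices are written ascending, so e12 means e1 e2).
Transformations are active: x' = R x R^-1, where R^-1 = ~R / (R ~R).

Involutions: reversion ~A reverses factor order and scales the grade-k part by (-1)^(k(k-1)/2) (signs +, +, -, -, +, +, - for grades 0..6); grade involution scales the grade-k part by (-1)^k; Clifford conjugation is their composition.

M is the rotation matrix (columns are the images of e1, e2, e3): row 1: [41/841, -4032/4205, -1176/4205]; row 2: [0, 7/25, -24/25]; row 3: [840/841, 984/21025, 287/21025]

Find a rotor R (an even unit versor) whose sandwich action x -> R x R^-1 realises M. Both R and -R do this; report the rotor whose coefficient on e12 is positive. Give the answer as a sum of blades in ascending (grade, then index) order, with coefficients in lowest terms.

Method: write R = a + b12*e12 + b13*e13 + b23*e23 with a^2 + b12^2 + b13^2 + b23^2 = 1 (so R^-1 = ~R). Expanding the columns R e_j ~R gives tr M = 4a^2 - 1 and, from the antisymmetric part, M21 - M12 = -4a*b12, M13 - M31 = 4a*b13, M32 - M23 = -4a*b23.
Here tr M = 7199/21025, so a^2 = (1 + tr M)/4 = 7056/21025 and a = ±84/145. Taking a = 84/145: M21 - M12 = 4032/4205, M13 - M31 = -5376/4205, M32 - M23 = 21168/21025, giving b12 = -12/29, b13 = -16/29, b23 = -63/145, i.e. R = 84/145 - 12/29*e12 - 16/29*e13 - 63/145*e23.
Its e12 coefficient is negative, so report the other preimage -R.
Answer: -84/145 + 12/29*e12 + 16/29*e13 + 63/145*e23. Note: both R and -R realise this M (trace 7199/21025); the covering map identifies them, and the e12-coefficient sign is the tie-breaker.


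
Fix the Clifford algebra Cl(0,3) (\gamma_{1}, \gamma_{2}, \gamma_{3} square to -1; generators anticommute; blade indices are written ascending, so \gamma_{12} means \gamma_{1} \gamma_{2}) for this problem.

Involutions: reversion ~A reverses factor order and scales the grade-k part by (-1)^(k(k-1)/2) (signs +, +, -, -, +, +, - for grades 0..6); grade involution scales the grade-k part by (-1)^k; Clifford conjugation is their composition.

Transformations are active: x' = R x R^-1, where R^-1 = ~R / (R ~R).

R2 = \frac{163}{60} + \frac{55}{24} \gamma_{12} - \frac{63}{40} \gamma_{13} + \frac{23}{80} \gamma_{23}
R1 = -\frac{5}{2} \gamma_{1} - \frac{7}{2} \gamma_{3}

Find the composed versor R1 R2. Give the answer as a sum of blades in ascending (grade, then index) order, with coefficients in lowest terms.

Distribute over the terms of R1 (each basis-blade product reordered to ascending indices, repeated generators contracted through their squares):
(-\frac{5}{2} \gamma_{1}) R2 = -\frac{163}{24} \gamma_{1} + \frac{275}{48} \gamma_{2} - \frac{63}{16} \gamma_{3} - \frac{23}{32} \gamma_{123}
(-\frac{7}{2} \gamma_{3}) R2 = \frac{441}{80} \gamma_{1} - \frac{161}{160} \gamma_{2} - \frac{1141}{120} \gamma_{3} - \frac{385}{48} \gamma_{123}
Summing the partial products and collecting blades:
Answer: -\frac{307}{240} \gamma_{1} + \frac{2267}{480} \gamma_{2} - \frac{3227}{240} \gamma_{3} - \frac{839}{96} \gamma_{123}


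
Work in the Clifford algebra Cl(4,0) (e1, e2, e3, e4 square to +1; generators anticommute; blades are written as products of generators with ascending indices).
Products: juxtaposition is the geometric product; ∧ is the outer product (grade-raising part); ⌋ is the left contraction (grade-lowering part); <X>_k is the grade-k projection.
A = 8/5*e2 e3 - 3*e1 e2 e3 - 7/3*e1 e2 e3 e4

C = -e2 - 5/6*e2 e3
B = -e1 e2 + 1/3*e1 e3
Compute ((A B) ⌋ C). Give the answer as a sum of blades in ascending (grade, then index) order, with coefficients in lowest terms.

step 1: -e2 - 3*e3 + 8/15*e1 e2 + 8/5*e1 e3 - 7/9*e2 e4 - 7/3*e3 e4
step 2: 1 - 5/2*e2 + 5/6*e3
Answer: 1 - 5/2*e2 + 5/6*e3


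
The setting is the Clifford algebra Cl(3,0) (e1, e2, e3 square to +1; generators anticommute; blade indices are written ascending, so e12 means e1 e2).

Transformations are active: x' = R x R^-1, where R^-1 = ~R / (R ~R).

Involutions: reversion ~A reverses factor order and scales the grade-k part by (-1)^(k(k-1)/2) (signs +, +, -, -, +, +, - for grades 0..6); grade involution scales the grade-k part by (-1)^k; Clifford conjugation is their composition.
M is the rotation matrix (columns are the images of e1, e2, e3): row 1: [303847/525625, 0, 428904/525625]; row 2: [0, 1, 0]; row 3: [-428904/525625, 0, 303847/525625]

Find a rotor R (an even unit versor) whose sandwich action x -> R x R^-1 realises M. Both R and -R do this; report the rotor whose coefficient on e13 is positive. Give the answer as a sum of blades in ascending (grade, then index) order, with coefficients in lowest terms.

Method: write R = a + b12*e12 + b13*e13 + b23*e23 with a^2 + b12^2 + b13^2 + b23^2 = 1 (so R^-1 = ~R). Expanding the columns R e_j ~R gives tr M = 4a^2 - 1 and, from the antisymmetric part, M21 - M12 = -4a*b12, M13 - M31 = 4a*b13, M32 - M23 = -4a*b23.
Here tr M = 1133319/525625, so a^2 = (1 + tr M)/4 = 414736/525625 and a = ±644/725. Taking a = 644/725: M21 - M12 = 0, M13 - M31 = 857808/525625, M32 - M23 = 0, giving b12 = 0, b13 = 333/725, b23 = 0, i.e. R = 644/725 + 333/725*e13.
Its e13 coefficient is already positive.
Answer: 644/725 + 333/725*e13. Sheet selection: the two-to-one cover makes ±R indistinguishable at the matrix level (trace 1133319/525625), so uniqueness comes from the required sign on e13.


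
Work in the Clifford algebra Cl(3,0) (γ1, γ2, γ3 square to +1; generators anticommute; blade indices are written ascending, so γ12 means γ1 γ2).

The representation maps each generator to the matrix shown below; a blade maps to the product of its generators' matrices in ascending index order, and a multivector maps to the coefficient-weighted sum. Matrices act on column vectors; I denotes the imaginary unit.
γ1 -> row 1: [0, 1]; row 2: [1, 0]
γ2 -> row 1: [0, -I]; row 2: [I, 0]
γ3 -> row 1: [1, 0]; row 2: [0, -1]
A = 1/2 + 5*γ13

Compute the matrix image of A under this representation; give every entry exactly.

Bivector images (products of the table entries): rho(γ13) = rho(γ1)rho(γ3) = row 1: [0, -1]; row 2: [1, 0].
M = (1/2)*1 + (5)*rho(γ13), summed entrywise (1 is the identity matrix):
Answer: row 1: [1/2, -5]; row 2: [5, 1/2]


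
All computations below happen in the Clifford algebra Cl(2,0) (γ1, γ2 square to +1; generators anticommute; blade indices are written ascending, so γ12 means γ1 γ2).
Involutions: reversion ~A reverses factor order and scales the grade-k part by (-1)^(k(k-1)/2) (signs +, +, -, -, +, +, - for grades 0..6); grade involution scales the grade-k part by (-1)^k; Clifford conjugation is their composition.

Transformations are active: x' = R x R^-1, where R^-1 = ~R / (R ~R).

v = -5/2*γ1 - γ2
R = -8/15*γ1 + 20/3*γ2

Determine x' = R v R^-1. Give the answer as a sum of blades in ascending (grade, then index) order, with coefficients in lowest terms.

~R = -8/15*γ1 + 20/3*γ2, and R ~R = 10064/225, so R^-1 = ~R / (10064/225).
R v = -16/3 + 86/5*γ12
Answer: 3305/1258*γ1 - 371/629*γ2


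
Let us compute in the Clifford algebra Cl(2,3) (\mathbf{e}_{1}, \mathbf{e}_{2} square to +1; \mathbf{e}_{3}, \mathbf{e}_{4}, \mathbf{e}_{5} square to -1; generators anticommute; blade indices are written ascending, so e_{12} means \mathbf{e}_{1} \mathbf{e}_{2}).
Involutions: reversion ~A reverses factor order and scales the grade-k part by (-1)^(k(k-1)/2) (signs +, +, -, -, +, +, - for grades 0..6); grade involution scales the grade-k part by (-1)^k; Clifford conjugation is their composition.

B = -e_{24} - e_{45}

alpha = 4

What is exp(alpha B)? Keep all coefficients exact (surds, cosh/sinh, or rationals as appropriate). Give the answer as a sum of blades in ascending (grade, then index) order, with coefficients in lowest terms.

B^2 term by term: the squares give (-1)^2*(e_{24})^2 + (-1)^2*(e_{45})^2 = 1*(+1) + 1*(-1) = 0 (each basis 2-blade squares to minus the product of its generators' squares); cross terms between blades sharing an index anticommute and cancel. So B^2 = 0.
B^2 = 0, hence only two terms survive: exp(alpha B) = 1 + alpha B (parabolic case).
Answer: 1 - 4 e_{24} - 4 e_{45}


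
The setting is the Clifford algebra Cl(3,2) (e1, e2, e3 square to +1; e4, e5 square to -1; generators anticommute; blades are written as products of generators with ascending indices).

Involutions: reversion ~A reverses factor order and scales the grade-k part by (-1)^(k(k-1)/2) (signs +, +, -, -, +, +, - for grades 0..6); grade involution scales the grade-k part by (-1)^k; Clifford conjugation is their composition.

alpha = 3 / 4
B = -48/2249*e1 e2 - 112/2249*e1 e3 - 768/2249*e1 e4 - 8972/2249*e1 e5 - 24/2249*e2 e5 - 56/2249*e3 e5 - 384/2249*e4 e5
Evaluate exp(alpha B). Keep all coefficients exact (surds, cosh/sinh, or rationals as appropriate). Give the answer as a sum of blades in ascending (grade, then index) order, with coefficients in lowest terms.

B^2 term by term: the squares give (-48/2249)^2*(e1 e2)^2 + (-112/2249)^2*(e1 e3)^2 + (-768/2249)^2*(e1 e4)^2 + (-8972/2249)^2*(e1 e5)^2 + (-24/2249)^2*(e2 e5)^2 + (-56/2249)^2*(e3 e5)^2 + (-384/2249)^2*(e4 e5)^2 = 2304/5058001*(-1) + 12544/5058001*(-1) + 589824/5058001*(+1) + 80496784/5058001*(+1) + 576/5058001*(+1) + 3136/5058001*(+1) + 147456/5058001*(-1) = 16 (each basis 2-blade squares to minus the product of its generators' squares); cross terms between blades sharing an index anticommute and cancel; the commuting (index-disjoint) pairs give grade-4 terms 2*c*c'*(blade product), which cancel blade by blade — e1 e2 e3 e5: 5376/5058001 - 5376/5058001 = 0; e1 e2 e4 e5: 36864/5058001 - 36864/5058001 = 0; e1 e3 e4 e5: 86016/5058001 - 86016/5058001 = 0 — confirming B is simple. So B^2 = 16.
B^2 = 16 — a positive square means the series sums to a boost: l = 4, alpha*l = 3, so exp(alpha B) = cosh(3) + (sinh(3)/4)*B = cosh(3) + (sinh(3)/4)*B.
Answer: cosh(3) - 12*sinh(3)/2249*e1 e2 - 28*sinh(3)/2249*e1 e3 - 192*sinh(3)/2249*e1 e4 - 2243*sinh(3)/2249*e1 e5 - 6*sinh(3)/2249*e2 e5 - 14*sinh(3)/2249*e3 e5 - 96*sinh(3)/2249*e4 e5


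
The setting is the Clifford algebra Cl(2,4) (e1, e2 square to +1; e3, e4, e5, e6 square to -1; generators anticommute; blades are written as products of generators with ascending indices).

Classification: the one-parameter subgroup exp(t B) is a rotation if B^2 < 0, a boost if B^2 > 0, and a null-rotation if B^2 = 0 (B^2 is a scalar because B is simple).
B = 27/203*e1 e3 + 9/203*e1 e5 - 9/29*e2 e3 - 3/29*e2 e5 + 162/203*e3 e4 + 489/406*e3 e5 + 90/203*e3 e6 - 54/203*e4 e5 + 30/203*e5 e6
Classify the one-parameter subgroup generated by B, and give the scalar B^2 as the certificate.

B^2 term by term: the squares give (27/203)^2*(e1 e3)^2 + (9/203)^2*(e1 e5)^2 + (-9/29)^2*(e2 e3)^2 + (-3/29)^2*(e2 e5)^2 + (162/203)^2*(e3 e4)^2 + (489/406)^2*(e3 e5)^2 + (90/203)^2*(e3 e6)^2 + (-54/203)^2*(e4 e5)^2 + (30/203)^2*(e5 e6)^2 = 729/41209*(+1) + 81/41209*(+1) + 81/841*(+1) + 9/841*(+1) + 26244/41209*(-1) + 239121/164836*(-1) + 8100/41209*(-1) + 2916/41209*(-1) + 900/41209*(-1) = -9/4 (each basis 2-blade squares to minus the product of its generators' squares); cross terms between blades sharing an index anticommute and cancel; the commuting (index-disjoint) pairs give grade-4 terms 2*c*c'*(blade product), which cancel blade by blade — e1 e2 e3 e5: 162/5887 - 162/5887 = 0; e1 e3 e4 e5: -2916/41209 + 2916/41209 = 0; e1 e3 e5 e6: 1620/41209 - 1620/41209 = 0; e2 e3 e4 e5: 972/5887 - 972/5887 = 0; e2 e3 e5 e6: -540/5887 + 540/5887 = 0; e3 e4 e5 e6: 9720/41209 - 9720/41209 = 0 — confirming B is simple. So B^2 = -9/4.
Answer: rotation, certificate B^2 = -9/4. Check the certificate: B^2 = -9/4, and that sign is decisive whatever form B takes.
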